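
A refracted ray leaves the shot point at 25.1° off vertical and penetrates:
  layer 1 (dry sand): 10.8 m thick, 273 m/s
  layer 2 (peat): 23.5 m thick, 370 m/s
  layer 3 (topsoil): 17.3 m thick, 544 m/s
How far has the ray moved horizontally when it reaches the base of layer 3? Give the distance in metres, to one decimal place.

48.9 m

Apply Snell's law at each interface; in layer i the horizontal offset is hᵢ·tan θᵢ.
Layer 1: θ = 25.10°; offset = 10.8·tan 25.10° = 5.059 m.
Layer 2: sin θ = 370·sin 25.1°/273 = 0.5749, θ = 35.09°; offset = 23.5·tan 35.09° = 16.513 m.
Layer 3: sin θ = 544·sin 25.1°/273 = 0.8453, θ = 57.70°; offset = 17.3·tan 57.70° = 27.369 m.
Σ offsets = 48.941 m.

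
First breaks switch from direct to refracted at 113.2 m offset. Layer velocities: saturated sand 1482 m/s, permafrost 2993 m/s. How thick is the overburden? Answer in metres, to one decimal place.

32.9 m

x_cross = 2h·√((V₂+V₁)/(V₂−V₁)) → h = x_cross / (2·√((V₂+V₁)/(V₂−V₁))).
√((V₂+V₁)/(V₂−V₁)) = √((2993+1482)/(2993−1482)) = 1.7209.
h = 113.2 / (2·1.7209) = 32.89 m.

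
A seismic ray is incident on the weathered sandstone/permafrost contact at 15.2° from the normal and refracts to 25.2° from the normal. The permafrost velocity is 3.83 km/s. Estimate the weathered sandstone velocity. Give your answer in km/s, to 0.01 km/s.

2.36 km/s

Snell's law: sin 15.2°/V₁ = sin 25.2°/V₂.
V₁ = V₂·sin 15.2°/sin 25.2° = 3.83 × 0.6158 = 2.36 km/s.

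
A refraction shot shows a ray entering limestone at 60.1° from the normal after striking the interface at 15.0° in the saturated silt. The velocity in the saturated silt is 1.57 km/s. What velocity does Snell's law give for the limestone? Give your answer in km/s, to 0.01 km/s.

Snell's law: sin 15.0°/V₁ = sin 60.1°/V₂.
V₂ = V₁·sin 60.1°/sin 15.0° = 1.57 × 3.3494 = 5.26 km/s.

5.26 km/s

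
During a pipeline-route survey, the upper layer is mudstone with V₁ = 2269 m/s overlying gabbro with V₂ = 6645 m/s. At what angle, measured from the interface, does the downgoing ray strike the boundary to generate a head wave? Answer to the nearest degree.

Critical incidence: sin θ_c = V₁/V₂ = 2269/6645 = 0.3415.
θ_c = arcsin 0.3415 = 19.97°.
Measured from the interface: 90° − 19.97° = 70.03°.

70°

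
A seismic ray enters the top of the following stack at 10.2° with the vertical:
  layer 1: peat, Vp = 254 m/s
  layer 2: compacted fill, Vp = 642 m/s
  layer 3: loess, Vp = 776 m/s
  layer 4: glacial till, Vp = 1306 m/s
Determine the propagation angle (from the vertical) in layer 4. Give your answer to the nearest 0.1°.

Snell's law across each interface conserves sin θ / V, so sin θ_4 = V_4·sin θ₁/V₁.
sin θ_4 = 1306 × sin 10.2° / 254 = 0.9105.
θ_4 = 65.58° from the vertical.

65.6°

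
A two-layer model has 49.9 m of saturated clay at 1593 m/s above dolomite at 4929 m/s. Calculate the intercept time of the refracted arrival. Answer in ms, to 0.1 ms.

59.3 ms

tᵢ = 2h·√(V₂²−V₁²)/(V₁V₂).
√(V₂²−V₁²) = √(4929²−1593²) = 4664.5 m/s.
tᵢ = 2·49.9·4664.5/(1593·4929) = 0.05929 s.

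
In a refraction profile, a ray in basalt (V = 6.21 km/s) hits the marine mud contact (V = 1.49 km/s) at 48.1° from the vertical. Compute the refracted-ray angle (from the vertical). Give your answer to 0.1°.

10.3°

sin θ₁/V₁ = sin θ₂/V₂ ⇒ sin θ₂ = 1.49·sin 48.1°/6.21 = 1.49·0.7443/6.21 = 0.1786.
θ₂ = arcsin 0.1786 = 10.29° from the normal.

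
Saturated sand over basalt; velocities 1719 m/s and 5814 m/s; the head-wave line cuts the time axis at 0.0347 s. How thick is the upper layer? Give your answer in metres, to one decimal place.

θ_c = arcsin(1719/5814) = 17.20°; cos θ_c = 0.9553.
tᵢ = 2h cos θ_c/V₁ ⇒ h = tᵢ·V₁/(2 cos θ_c) = 0.0347·1719/(2·0.9553) = 31.22 m.

31.2 m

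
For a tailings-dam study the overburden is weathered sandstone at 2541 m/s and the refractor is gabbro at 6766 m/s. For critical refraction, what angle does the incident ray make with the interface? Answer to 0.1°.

67.9°

At critical incidence the refracted ray runs along the interface (θ₂ = 90°), so sin θ_c = V₁/V₂.
θ_c = arcsin(2541/6766) = arcsin 0.3756 = 22.06°.
Measured from the interface: 90° − 22.06° = 67.94°.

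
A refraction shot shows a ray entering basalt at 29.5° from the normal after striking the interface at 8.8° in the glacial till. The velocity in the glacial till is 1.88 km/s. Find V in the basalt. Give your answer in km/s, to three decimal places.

sin 8.8° = 0.1530; sin 29.5° = 0.4924.
V₂ = V₁·(sin θ₂/sin θ₁) = 1.88·(0.4924/0.1530) = 6.051 km/s.

6.051 km/s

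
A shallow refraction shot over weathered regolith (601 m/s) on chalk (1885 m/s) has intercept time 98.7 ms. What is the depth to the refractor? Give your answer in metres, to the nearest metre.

31 m

θ_c = arcsin(601/1885) = 18.59°; cos θ_c = 0.9478.
tᵢ = 2h cos θ_c/V₁ ⇒ h = tᵢ·V₁/(2 cos θ_c) = 0.0987·601/(2·0.9478) = 31.29 m.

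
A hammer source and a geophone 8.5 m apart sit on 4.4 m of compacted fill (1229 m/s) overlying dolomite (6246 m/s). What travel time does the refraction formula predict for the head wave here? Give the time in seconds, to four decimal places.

0.0084 s

t = x/V₂ + 2h·√(V₂²−V₁²)/(V₁V₂).
√(V₂²−V₁²) = √(6246²−1229²) = 6123.9 m/s; delay term = 2·4.4·6123.9/(1229·6246) = 0.00702 s.
t = 8.5/6246 + 0.00702 = 0.00838 s.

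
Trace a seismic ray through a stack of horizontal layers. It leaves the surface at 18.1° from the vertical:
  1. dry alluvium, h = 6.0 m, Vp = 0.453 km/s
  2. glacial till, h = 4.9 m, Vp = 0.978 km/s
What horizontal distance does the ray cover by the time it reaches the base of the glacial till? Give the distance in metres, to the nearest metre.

6 m

Apply Snell's law at each interface; in layer i the horizontal offset is hᵢ·tan θᵢ.
Layer 1: θ = 18.10°; offset = 6.0·tan 18.10° = 1.961 m.
Layer 2: sin θ = 0.978·sin 18.1°/0.453 = 0.6707, θ = 42.12°; offset = 4.9·tan 42.12° = 4.431 m.
Σ offsets = 6.392 m.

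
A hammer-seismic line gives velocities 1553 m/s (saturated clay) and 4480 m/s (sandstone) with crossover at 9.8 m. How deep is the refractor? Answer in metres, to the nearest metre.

3 m

h = (x_cross/2)·√((V₂−V₁)/(V₂+V₁)).
(V₂−V₁)/(V₂+V₁) = (4480−1553)/(4480+1553) = 0.4852; √ = 0.6965.
h = (9.8/2)·0.6965 = 3.41 m.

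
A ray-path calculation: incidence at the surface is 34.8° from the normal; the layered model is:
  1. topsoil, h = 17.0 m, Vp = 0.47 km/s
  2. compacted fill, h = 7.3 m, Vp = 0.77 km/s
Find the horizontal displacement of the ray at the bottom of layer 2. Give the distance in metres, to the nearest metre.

31 m

p = sin θ₁/V₁ = sin 34.8°/0.47 = 1.2143e+00 s/km is conserved through the stack.
Layer 1: θ = 34.80°; offset = 17.0·tan 34.80° = 11.815 m.
Layer 2: sin θ = p·0.77 = 0.9350 → θ = 69.23°; offset = 7.3·tan 69.23° = 19.246 m.
Σ offsets = 31.061 m.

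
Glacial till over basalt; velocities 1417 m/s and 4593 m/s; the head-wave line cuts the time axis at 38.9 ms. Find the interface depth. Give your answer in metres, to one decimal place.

h = tᵢ·V₁·V₂ / (2·√(V₂²−V₁²)).
√(V₂²−V₁²) = √(4593² − 1417²) = 4369.0 m/s.
h = 0.0389 s × 1417 × 4593 / (2 × 4369.0) = 28.97 m.

29.0 m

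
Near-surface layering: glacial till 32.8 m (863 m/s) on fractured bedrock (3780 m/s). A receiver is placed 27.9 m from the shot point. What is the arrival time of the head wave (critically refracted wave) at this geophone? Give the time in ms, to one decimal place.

t = x/V₂ + 2h·√(V₂²−V₁²)/(V₁V₂).
√(V₂²−V₁²) = √(3780²−863²) = 3680.2 m/s; delay term = 2·32.8·3680.2/(863·3780) = 0.07401 s.
t = 27.9/3780 + 0.07401 = 0.08139 s.

81.4 ms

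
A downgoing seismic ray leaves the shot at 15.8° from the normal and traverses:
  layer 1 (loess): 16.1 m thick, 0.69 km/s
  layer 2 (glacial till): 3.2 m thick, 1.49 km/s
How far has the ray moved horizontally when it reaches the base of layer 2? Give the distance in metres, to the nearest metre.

Apply Snell's law at each interface; in layer i the horizontal offset is hᵢ·tan θᵢ.
Layer 1: θ = 15.80°; offset = 16.1·tan 15.80° = 4.556 m.
Layer 2: sin θ = 1.49·sin 15.8°/0.69 = 0.5880, θ = 36.01°; offset = 3.2·tan 36.01° = 2.326 m.
Σ offsets = 6.882 m.

7 m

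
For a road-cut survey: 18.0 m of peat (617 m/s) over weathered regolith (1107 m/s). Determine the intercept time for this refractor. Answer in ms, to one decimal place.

tᵢ = 2h·√(V₂²−V₁²)/(V₁V₂).
√(V₂²−V₁²) = √(1107²−617²) = 919.1 m/s.
tᵢ = 2·18.0·919.1/(617·1107) = 0.04844 s.

48.4 ms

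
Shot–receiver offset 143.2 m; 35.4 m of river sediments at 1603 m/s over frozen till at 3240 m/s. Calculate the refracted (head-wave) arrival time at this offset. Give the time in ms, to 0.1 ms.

82.6 ms

θ_c = arcsin(V₁/V₂) = arcsin(1603/3240) = 29.65°, cos θ_c = 0.8690.
Intercept time tᵢ = 2h cos θ_c / V₁ = 2·35.4·0.8690/1603 = 0.03838 s.
t = x/V₂ + tᵢ = 143.2/3240 + 0.03838 = 0.08258 s.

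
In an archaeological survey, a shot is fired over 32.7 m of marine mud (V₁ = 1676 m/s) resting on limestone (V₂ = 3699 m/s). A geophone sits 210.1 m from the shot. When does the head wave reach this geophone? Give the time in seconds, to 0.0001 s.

t = x/V₂ + 2h·√(V₂²−V₁²)/(V₁V₂).
√(V₂²−V₁²) = √(3699²−1676²) = 3297.5 m/s; delay term = 2·32.7·3297.5/(1676·3699) = 0.03479 s.
t = 210.1/3699 + 0.03479 = 0.09159 s.

0.0916 s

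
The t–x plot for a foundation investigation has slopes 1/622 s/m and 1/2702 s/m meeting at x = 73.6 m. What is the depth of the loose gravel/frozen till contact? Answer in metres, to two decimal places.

x_cross = 2h·√((V₂+V₁)/(V₂−V₁)) → h = x_cross / (2·√((V₂+V₁)/(V₂−V₁))).
√((V₂+V₁)/(V₂−V₁)) = √((2702+622)/(2702−622)) = 1.2642.
h = 73.6 / (2·1.2642) = 29.11 m.

29.11 m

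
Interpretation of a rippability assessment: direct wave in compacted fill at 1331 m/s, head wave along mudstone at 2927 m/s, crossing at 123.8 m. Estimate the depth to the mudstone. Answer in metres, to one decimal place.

x_cross = 2h·√((V₂+V₁)/(V₂−V₁)) → h = x_cross / (2·√((V₂+V₁)/(V₂−V₁))).
√((V₂+V₁)/(V₂−V₁)) = √((2927+1331)/(2927−1331)) = 1.6334.
h = 123.8 / (2·1.6334) = 37.90 m.

37.9 m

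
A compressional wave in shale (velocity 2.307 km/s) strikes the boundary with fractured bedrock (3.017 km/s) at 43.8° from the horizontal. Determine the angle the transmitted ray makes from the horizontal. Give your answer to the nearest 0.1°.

Convert to the normal: θ₁ = 90° − 43.8° = 46.2°.
sin θ₁/V₁ = sin θ₂/V₂ ⇒ sin θ₂ = 3.017·sin 46.2°/2.307 = 3.017·0.7218/2.307 = 0.9439.
θ₂ = arcsin 0.9439 = 70.72° from the normal.
From the interface: 90° − 70.72° = 19.28°.

19.3°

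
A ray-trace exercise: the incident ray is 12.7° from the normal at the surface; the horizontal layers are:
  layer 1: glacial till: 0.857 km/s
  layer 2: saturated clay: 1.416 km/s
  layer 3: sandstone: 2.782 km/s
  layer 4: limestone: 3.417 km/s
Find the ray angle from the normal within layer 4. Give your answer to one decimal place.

Ray parameter p = sin 12.7° / 0.857 = 2.5653e-01 s/km.
sin θ_4 = p·V_4 = 2.5653e-01 × 3.417 = 0.8766.
θ_4 = arcsin 0.8766 = 61.23°.

61.2°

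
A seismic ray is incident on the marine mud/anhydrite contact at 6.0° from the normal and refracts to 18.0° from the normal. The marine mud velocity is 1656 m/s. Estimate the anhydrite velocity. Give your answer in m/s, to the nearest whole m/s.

4896 m/s

Snell's law: sin 6.0°/V₁ = sin 18.0°/V₂.
V₂ = V₁·sin 18.0°/sin 6.0° = 1656 × 2.9563 = 4895.62 m/s.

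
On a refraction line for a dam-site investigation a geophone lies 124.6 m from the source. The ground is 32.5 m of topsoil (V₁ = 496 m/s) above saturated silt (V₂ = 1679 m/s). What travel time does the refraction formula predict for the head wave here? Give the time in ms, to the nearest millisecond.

t = x/V₂ + 2h·√(V₂²−V₁²)/(V₁V₂).
√(V₂²−V₁²) = √(1679²−496²) = 1604.1 m/s; delay term = 2·32.5·1604.1/(496·1679) = 0.12520 s.
t = 124.6/1679 + 0.12520 = 0.19941 s.

199 ms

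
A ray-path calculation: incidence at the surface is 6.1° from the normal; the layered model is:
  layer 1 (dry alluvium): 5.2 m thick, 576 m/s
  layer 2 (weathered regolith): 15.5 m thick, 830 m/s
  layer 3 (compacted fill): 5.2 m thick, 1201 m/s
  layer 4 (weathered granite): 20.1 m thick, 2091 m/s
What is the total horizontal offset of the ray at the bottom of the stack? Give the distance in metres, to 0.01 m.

12.54 m

Apply Snell's law at each interface; in layer i the horizontal offset is hᵢ·tan θᵢ.
Layer 1: θ = 6.10°; offset = 5.2·tan 6.10° = 0.5557 m.
Layer 2: sin θ = 830·sin 6.1°/576 = 0.1531, θ = 8.81°; offset = 15.5·tan 8.81° = 2.4017 m.
Layer 3: sin θ = 1201·sin 6.1°/576 = 0.2216, θ = 12.80°; offset = 5.2·tan 12.80° = 1.1815 m.
Layer 4: sin θ = 2091·sin 6.1°/576 = 0.3858, θ = 22.69°; offset = 20.1·tan 22.69° = 8.4043 m.
Σ offsets = 12.5433 m.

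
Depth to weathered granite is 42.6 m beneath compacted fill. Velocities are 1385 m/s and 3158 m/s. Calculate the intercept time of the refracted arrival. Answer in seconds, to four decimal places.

0.0553 s

tᵢ = 2h·√(V₂²−V₁²)/(V₁V₂).
√(V₂²−V₁²) = √(3158²−1385²) = 2838.1 m/s.
tᵢ = 2·42.6·2838.1/(1385·3158) = 0.05528 s.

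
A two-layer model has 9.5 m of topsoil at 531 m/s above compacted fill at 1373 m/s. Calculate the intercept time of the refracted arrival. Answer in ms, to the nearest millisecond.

θ_c = arcsin(V₁/V₂) = arcsin(531/1373) = 22.75°; cos θ_c = 0.9222.
tᵢ = 2h·cos θ_c / V₁ = 2·9.5·0.9222 / 531 = 0.03300 s.

33 ms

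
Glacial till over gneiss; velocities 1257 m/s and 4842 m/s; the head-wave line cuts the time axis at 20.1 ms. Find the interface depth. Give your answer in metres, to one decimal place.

13.1 m

θ_c = arcsin(1257/4842) = 15.05°; cos θ_c = 0.9657.
tᵢ = 2h cos θ_c/V₁ ⇒ h = tᵢ·V₁/(2 cos θ_c) = 0.0201·1257/(2·0.9657) = 13.08 m.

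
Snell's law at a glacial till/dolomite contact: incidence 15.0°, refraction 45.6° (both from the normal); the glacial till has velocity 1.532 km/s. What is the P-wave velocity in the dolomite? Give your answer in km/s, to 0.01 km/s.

4.23 km/s

sin 15.0° = 0.2588; sin 45.6° = 0.7145.
V₂ = V₁·(sin θ₂/sin θ₁) = 1.532·(0.7145/0.2588) = 4.23 km/s.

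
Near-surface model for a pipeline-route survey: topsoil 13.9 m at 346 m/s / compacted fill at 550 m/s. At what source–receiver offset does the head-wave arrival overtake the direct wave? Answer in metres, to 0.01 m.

58.26 m

θ_c = arcsin(346/550) = 38.98°, so cos θ_c = 0.7773 and tᵢ = 2h cos θ_c/V₁ = 0.0625 s.
At crossover x/V₁ = x/V₂ + tᵢ ⇒ x = tᵢ/(1/V₁ − 1/V₂) = 0.06246/(2.8902e-03 − 1.8182e-03) = 58.26 m.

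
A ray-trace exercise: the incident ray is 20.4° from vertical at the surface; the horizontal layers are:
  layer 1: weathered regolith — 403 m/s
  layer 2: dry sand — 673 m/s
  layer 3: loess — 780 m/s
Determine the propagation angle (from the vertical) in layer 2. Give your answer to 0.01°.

Snell's law across each interface conserves sin θ / V, so sin θ_2 = V_2·sin θ₁/V₁.
sin θ_2 = 673 × sin 20.4° / 403 = 0.5821.
θ_2 = arcsin 0.5821 = 35.60°.

35.60°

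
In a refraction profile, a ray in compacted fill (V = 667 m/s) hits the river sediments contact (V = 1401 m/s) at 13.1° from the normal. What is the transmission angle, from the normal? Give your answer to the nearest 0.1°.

28.4°

Snell's law: sin θ₂ = (V₂/V₁)·sin θ₁ = (1401/667)·sin 13.1° = 0.4761.
θ₂ = arcsin 0.4761 = 28.43° from the normal.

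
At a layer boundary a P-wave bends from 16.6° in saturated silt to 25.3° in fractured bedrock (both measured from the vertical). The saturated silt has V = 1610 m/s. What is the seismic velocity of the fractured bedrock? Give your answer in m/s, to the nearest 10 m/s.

2410 m/s

Snell's law: sin 16.6°/V₁ = sin 25.3°/V₂.
V₂ = V₁·sin 25.3°/sin 16.6° = 1610 × 1.4959 = 2408.38 m/s.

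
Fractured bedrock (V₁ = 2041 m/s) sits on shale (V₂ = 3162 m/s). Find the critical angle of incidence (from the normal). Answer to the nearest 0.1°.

40.2°

Critical incidence: sin θ_c = V₁/V₂ = 2041/3162 = 0.6455.
θ_c = arcsin 0.6455 = 40.20°.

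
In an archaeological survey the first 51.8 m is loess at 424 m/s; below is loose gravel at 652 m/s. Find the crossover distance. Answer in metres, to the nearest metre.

x_cross = 2h·√((V₂+V₁)/(V₂−V₁)).
(V₂+V₁)/(V₂−V₁) = (652+424)/(652−424) = 4.7193; √ = 2.1724.
x_cross = 2·51.8·2.1724 = 225.06 m.

225 m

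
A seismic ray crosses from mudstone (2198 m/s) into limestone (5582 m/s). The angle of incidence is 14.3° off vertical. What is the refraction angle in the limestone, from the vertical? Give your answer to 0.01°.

38.85°

sin θ₁/V₁ = sin θ₂/V₂ ⇒ sin θ₂ = 5582·sin 14.3°/2198 = 5582·0.2470/2198 = 0.6273.
θ₂ = arcsin 0.6273 = 38.85° from the normal.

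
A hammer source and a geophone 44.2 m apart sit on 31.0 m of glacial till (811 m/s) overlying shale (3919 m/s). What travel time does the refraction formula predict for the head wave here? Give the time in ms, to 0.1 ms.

86.1 ms

t = x/V₂ + 2h·√(V₂²−V₁²)/(V₁V₂).
√(V₂²−V₁²) = √(3919²−811²) = 3834.2 m/s; delay term = 2·31.0·3834.2/(811·3919) = 0.07479 s.
t = 44.2/3919 + 0.07479 = 0.08607 s.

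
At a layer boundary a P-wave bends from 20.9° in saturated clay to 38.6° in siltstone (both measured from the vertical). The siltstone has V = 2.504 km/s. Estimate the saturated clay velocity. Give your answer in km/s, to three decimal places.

sin 20.9° = 0.3567; sin 38.6° = 0.6239.
V₁ = V₂·(sin θ₁/sin θ₂) = 2.504·(0.3567/0.6239) = 1.432 km/s.

1.432 km/s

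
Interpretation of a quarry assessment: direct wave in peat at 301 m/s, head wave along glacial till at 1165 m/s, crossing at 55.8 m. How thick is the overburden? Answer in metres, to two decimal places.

21.42 m

h = (x_cross/2)·√((V₂−V₁)/(V₂+V₁)).
(V₂−V₁)/(V₂+V₁) = (1165−301)/(1165+301) = 0.5894; √ = 0.7677.
h = (55.8/2)·0.7677 = 21.42 m.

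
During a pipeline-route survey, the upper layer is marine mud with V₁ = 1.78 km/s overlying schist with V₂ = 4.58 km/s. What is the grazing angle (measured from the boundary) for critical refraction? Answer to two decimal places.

Critical incidence: sin θ_c = V₁/V₂ = 1.78/4.58 = 0.3886.
θ_c = arcsin 0.3886 = 22.87°.
Measured from the interface: 90° − 22.87° = 67.13°.

67.13°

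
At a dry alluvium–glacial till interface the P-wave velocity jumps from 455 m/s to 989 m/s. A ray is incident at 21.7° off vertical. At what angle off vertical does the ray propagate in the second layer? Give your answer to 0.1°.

53.5°

sin θ₁/V₁ = sin θ₂/V₂ ⇒ sin θ₂ = 989·sin 21.7°/455 = 989·0.3697/455 = 0.8037.
θ₂ = arcsin 0.8037 = 53.48° from the normal.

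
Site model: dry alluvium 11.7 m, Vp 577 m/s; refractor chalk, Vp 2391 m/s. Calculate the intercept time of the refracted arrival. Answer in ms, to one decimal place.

θ_c = arcsin(V₁/V₂) = arcsin(577/2391) = 13.96°; cos θ_c = 0.9704.
tᵢ = 2h·cos θ_c / V₁ = 2·11.7·0.9704 / 577 = 0.03936 s.

39.4 ms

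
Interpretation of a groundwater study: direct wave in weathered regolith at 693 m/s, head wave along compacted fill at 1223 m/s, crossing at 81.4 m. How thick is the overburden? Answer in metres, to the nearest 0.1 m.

21.4 m

h = (x_cross/2)·√((V₂−V₁)/(V₂+V₁)).
(V₂−V₁)/(V₂+V₁) = (1223−693)/(1223+693) = 0.2766; √ = 0.5259.
h = (81.4/2)·0.5259 = 21.41 m.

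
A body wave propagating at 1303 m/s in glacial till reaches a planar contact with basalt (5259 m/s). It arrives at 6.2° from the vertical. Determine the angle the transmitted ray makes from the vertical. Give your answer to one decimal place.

sin θ₁/V₁ = sin θ₂/V₂ ⇒ sin θ₂ = 5259·sin 6.2°/1303 = 5259·0.1080/1303 = 0.4359.
θ₂ = sin⁻¹(0.4359) = 25.84° (from vertical).

25.8°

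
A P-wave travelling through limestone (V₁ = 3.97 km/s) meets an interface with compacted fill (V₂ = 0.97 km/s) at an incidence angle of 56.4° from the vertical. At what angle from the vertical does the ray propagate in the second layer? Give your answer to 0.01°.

sin θ₁/V₁ = sin θ₂/V₂ ⇒ sin θ₂ = 0.97·sin 56.4°/3.97 = 0.97·0.8329/3.97 = 0.2035.
θ₂ = arcsin 0.2035 = 11.74° from the normal.

11.74°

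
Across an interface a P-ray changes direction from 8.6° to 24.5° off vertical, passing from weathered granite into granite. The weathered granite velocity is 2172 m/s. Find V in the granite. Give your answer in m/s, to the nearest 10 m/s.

6020 m/s

sin 8.6° = 0.1495; sin 24.5° = 0.4147.
V₂ = V₁·(sin θ₂/sin θ₁) = 2172·(0.4147/0.1495) = 6023.42 m/s.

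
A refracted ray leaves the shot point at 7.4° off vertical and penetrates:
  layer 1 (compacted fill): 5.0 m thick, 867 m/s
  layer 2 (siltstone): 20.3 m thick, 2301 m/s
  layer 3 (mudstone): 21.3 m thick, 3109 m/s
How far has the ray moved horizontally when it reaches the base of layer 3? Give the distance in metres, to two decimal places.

19.12 m

Apply Snell's law at each interface; in layer i the horizontal offset is hᵢ·tan θᵢ.
Layer 1: θ = 7.40°; offset = 5.0·tan 7.40° = 0.6494 m.
Layer 2: sin θ = 2301·sin 7.4°/867 = 0.3418, θ = 19.99°; offset = 20.3·tan 19.99° = 7.3837 m.
Layer 3: sin θ = 3109·sin 7.4°/867 = 0.4619, θ = 27.51°; offset = 21.3·tan 27.51° = 11.0912 m.
Summing the layer offsets gives 19.1243 m.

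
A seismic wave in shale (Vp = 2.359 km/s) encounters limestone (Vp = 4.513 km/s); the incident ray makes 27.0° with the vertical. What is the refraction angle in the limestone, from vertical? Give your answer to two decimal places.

Snell's law: sin θ₂ = (V₂/V₁)·sin θ₁ = (4.513/2.359)·sin 27.0° = 0.8685.
θ₂ = arcsin 0.8685 = 60.29° from the normal.

60.29°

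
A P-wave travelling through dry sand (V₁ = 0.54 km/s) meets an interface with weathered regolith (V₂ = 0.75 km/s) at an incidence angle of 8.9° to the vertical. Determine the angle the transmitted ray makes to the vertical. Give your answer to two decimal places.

sin θ₁/V₁ = sin θ₂/V₂ ⇒ sin θ₂ = 0.75·sin 8.9°/0.54 = 0.75·0.1547/0.54 = 0.2149.
θ₂ = arcsin 0.2149 = 12.41° from the normal.

12.41°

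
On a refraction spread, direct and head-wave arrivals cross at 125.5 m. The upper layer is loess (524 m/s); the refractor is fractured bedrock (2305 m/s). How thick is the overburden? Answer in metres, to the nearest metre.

50 m

x_cross = 2h·√((V₂+V₁)/(V₂−V₁)) → h = x_cross / (2·√((V₂+V₁)/(V₂−V₁))).
√((V₂+V₁)/(V₂−V₁)) = √((2305+524)/(2305−524)) = 1.2603.
h = 125.5 / (2·1.2603) = 49.79 m.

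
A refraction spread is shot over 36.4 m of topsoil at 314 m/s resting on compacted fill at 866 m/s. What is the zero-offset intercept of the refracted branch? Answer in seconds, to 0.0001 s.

tᵢ = 2h·√(V₂²−V₁²)/(V₁V₂).
√(V₂²−V₁²) = √(866²−314²) = 807.1 m/s.
tᵢ = 2·36.4·807.1/(314·866) = 0.21607 s.

0.2161 s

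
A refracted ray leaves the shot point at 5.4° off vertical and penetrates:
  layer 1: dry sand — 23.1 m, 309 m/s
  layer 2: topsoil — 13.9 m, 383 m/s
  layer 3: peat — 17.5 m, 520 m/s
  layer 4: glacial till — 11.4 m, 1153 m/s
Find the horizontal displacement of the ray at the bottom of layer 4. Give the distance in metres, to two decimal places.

Apply Snell's law at each interface; in layer i the horizontal offset is hᵢ·tan θᵢ.
Layer 1: θ = 5.40°; offset = 23.1·tan 5.40° = 2.1836 m.
Layer 2: sin θ = 383·sin 5.4°/309 = 0.1166, θ = 6.70°; offset = 13.9·tan 6.70° = 1.6325 m.
Layer 3: sin θ = 520·sin 5.4°/309 = 0.1584, θ = 9.11°; offset = 17.5·tan 9.11° = 2.8069 m.
Layer 4: sin θ = 1153·sin 5.4°/309 = 0.3512, θ = 20.56°; offset = 11.4·tan 20.56° = 4.2754 m.
Summing the layer offsets gives 10.8984 m.

10.90 m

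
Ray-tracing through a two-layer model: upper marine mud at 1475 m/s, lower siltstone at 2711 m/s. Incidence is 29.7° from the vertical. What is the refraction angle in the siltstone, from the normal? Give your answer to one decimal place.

sin θ₁/V₁ = sin θ₂/V₂ ⇒ sin θ₂ = 2711·sin 29.7°/1475 = 2711·0.4955/1475 = 0.9106.
θ₂ = sin⁻¹(0.9106) = 65.59° (from vertical).

65.6°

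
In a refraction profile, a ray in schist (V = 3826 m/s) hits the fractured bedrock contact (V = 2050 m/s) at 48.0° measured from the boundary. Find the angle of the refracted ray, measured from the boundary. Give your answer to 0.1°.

69.0°

Convert to the normal: θ₁ = 90° − 48.0° = 42.0°.
Snell's law: sin θ₂ = (V₂/V₁)·sin θ₁ = (2050/3826)·sin 42.0° = 0.3585.
θ₂ = sin⁻¹(0.3585) = 21.01° (from vertical).
From the interface: 90° − 21.01° = 68.99°.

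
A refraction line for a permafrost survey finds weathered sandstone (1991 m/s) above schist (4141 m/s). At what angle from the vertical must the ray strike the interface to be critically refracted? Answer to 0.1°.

28.7°

At critical incidence the refracted ray runs along the interface (θ₂ = 90°), so sin θ_c = V₁/V₂.
θ_c = arcsin(1991/4141) = arcsin 0.4808 = 28.74°.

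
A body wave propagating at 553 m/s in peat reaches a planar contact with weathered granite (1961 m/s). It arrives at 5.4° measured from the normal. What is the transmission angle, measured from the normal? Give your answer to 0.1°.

19.5°

Snell's law: sin θ₂ = (V₂/V₁)·sin θ₁ = (1961/553)·sin 5.4° = 0.3337.
θ₂ = sin⁻¹(0.3337) = 19.49° (from vertical).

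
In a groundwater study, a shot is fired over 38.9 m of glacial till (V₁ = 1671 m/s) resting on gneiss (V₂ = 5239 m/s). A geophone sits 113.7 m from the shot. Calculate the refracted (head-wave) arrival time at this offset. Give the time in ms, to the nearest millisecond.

66 ms

t = x/V₂ + 2h·√(V₂²−V₁²)/(V₁V₂).
√(V₂²−V₁²) = √(5239²−1671²) = 4965.4 m/s; delay term = 2·38.9·4965.4/(1671·5239) = 0.04413 s.
t = 113.7/5239 + 0.04413 = 0.06583 s.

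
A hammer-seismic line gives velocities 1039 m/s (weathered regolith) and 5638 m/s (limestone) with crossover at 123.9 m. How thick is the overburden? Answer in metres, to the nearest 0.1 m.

x_cross = 2h·√((V₂+V₁)/(V₂−V₁)) → h = x_cross / (2·√((V₂+V₁)/(V₂−V₁))).
√((V₂+V₁)/(V₂−V₁)) = √((5638+1039)/(5638−1039)) = 1.2049.
h = 123.9 / (2·1.2049) = 51.41 m.

51.4 m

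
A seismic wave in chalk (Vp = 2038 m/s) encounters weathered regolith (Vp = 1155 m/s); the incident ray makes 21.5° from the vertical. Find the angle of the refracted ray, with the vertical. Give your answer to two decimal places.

Snell's law: sin θ₂ = (V₂/V₁)·sin θ₁ = (1155/2038)·sin 21.5° = 0.2077.
θ₂ = sin⁻¹(0.2077) = 11.99° (from vertical).

11.99°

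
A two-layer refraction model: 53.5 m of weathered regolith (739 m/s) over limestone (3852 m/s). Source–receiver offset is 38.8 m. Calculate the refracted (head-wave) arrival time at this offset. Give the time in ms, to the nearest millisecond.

152 ms

θ_c = arcsin(V₁/V₂) = arcsin(739/3852) = 11.06°, cos θ_c = 0.9814.
Intercept time tᵢ = 2h cos θ_c / V₁ = 2·53.5·0.9814/739 = 0.14210 s.
t = x/V₂ + tᵢ = 38.8/3852 + 0.14210 = 0.15217 s.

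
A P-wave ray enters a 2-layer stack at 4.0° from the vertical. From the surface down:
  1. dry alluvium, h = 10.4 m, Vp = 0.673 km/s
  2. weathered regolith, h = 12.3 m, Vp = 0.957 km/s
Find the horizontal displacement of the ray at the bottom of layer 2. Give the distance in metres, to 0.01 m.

Ray parameter p = sin 4.0° / 0.673 km/s = 1.0365e-01 s/km.
Layer 1: θ = 4.00°; offset = 10.4·tan 4.00° = 0.7272 m.
Layer 2: sin θ = p·0.957 = 0.0992 → θ = 5.69°; offset = 12.3·tan 5.69° = 1.2261 m.
Total horizontal offset = 1.9534 m.

1.95 m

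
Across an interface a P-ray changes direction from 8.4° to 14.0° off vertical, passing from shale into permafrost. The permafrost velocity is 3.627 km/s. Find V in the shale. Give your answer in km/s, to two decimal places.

2.19 km/s

Snell's law: sin 8.4°/V₁ = sin 14.0°/V₂.
V₁ = V₂·sin 8.4°/sin 14.0° = 3.627 × 0.6038 = 2.19 km/s.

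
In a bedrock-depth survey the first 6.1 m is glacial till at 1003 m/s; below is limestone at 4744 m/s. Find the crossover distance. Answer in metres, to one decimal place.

15.1 m

θ_c = arcsin(1003/4744) = 12.21°, so cos θ_c = 0.9774 and tᵢ = 2h cos θ_c/V₁ = 0.0119 s.
At crossover x/V₁ = x/V₂ + tᵢ ⇒ x = tᵢ/(1/V₁ − 1/V₂) = 0.01189/(9.9701e-04 − 2.1079e-04) = 15.12 m.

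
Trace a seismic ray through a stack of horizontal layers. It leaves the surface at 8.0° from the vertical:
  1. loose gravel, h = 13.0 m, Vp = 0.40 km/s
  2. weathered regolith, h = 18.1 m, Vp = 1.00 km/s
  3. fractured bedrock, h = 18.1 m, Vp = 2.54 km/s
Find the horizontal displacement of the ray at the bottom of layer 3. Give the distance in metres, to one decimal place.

Ray parameter p = sin 8.0° / 0.40 km/s = 3.4793e-01 s/km.
Layer 1: θ = 8.00°; offset = 13.0·tan 8.00° = 1.827 m.
Layer 2: sin θ = p·1.00 = 0.3479 → θ = 20.36°; offset = 18.1·tan 20.36° = 6.717 m.
Layer 3: sin θ = p·2.54 = 0.8837 → θ = 62.10°; offset = 18.1·tan 62.10° = 34.182 m.
Σ offsets = 42.726 m.

42.7 m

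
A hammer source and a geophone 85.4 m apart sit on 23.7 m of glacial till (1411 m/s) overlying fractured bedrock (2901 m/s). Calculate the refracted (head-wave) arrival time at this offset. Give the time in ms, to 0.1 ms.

58.8 ms

t = x/V₂ + 2h·√(V₂²−V₁²)/(V₁V₂).
√(V₂²−V₁²) = √(2901²−1411²) = 2534.7 m/s; delay term = 2·23.7·2534.7/(1411·2901) = 0.02935 s.
t = 85.4/2901 + 0.02935 = 0.05879 s.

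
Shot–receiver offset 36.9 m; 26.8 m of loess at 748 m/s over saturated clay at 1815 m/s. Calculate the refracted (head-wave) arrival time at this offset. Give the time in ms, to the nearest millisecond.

t = x/V₂ + 2h·√(V₂²−V₁²)/(V₁V₂).
√(V₂²−V₁²) = √(1815²−748²) = 1653.7 m/s; delay term = 2·26.8·1653.7/(748·1815) = 0.06529 s.
t = 36.9/1815 + 0.06529 = 0.08562 s.

86 ms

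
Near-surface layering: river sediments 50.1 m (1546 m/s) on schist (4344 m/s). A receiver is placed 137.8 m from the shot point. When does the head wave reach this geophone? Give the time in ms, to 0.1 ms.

92.3 ms

t = x/V₂ + 2h·√(V₂²−V₁²)/(V₁V₂).
√(V₂²−V₁²) = √(4344²−1546²) = 4059.6 m/s; delay term = 2·50.1·4059.6/(1546·4344) = 0.06057 s.
t = 137.8/4344 + 0.06057 = 0.09229 s.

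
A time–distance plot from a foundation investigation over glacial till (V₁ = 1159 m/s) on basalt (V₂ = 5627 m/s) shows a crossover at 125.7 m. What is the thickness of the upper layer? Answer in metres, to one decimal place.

x_cross = 2h·√((V₂+V₁)/(V₂−V₁)) → h = x_cross / (2·√((V₂+V₁)/(V₂−V₁))).
√((V₂+V₁)/(V₂−V₁)) = √((5627+1159)/(5627−1159)) = 1.2324.
h = 125.7 / (2·1.2324) = 51.00 m.

51.0 m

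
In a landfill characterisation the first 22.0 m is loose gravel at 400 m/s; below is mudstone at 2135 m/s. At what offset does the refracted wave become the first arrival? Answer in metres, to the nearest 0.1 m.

x_cross = 2h·√((V₂+V₁)/(V₂−V₁)).
(V₂+V₁)/(V₂−V₁) = (2135+400)/(2135−400) = 1.4611; √ = 1.2088.
x_cross = 2·22.0·1.2088 = 53.19 m.

53.2 m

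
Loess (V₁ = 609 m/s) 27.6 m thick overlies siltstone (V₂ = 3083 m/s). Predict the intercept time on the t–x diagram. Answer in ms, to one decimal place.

tᵢ = 2h·√(V₂²−V₁²)/(V₁V₂).
√(V₂²−V₁²) = √(3083²−609²) = 3022.3 m/s.
tᵢ = 2·27.6·3022.3/(609·3083) = 0.08885 s.

88.9 ms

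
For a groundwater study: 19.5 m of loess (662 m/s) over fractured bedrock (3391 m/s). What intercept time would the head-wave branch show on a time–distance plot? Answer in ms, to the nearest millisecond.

58 ms

θ_c = arcsin(V₁/V₂) = arcsin(662/3391) = 11.26°; cos θ_c = 0.9808.
tᵢ = 2h·cos θ_c / V₁ = 2·19.5·0.9808 / 662 = 0.05778 s.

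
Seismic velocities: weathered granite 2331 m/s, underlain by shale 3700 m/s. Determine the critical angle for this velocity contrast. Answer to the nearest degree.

39°

Critical incidence: sin θ_c = V₁/V₂ = 2331/3700 = 0.6300.
θ_c = arcsin 0.6300 = 39.05°.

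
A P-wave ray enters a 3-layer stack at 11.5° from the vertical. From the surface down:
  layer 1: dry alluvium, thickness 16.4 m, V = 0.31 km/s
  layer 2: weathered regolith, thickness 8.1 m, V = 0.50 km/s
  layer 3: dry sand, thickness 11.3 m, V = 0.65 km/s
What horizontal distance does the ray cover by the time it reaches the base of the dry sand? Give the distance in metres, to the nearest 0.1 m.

11.3 m

Ray parameter p = sin 11.5° / 0.31 km/s = 6.4312e-01 s/km.
Layer 1: θ = 11.50°; offset = 16.4·tan 11.50° = 3.337 m.
Layer 2: sin θ = p·0.50 = 0.3216 → θ = 18.76°; offset = 8.1·tan 18.76° = 2.751 m.
Layer 3: sin θ = p·0.65 = 0.4180 → θ = 24.71°; offset = 11.3·tan 24.71° = 5.200 m.
Summing the layer offsets gives 11.287 m.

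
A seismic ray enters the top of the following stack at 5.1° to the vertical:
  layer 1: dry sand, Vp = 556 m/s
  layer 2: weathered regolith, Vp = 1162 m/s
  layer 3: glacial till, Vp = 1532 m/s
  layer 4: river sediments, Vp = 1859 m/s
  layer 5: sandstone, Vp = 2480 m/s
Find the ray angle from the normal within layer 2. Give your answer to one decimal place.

Snell's law across each interface conserves sin θ / V, so sin θ_2 = V_2·sin θ₁/V₁.
sin θ_2 = 1162 × sin 5.1° / 556 = 0.1858.
θ_2 = arcsin 0.1858 = 10.71°.

10.7°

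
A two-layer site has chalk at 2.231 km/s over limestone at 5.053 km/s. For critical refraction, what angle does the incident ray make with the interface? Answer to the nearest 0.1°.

Critical incidence: sin θ_c = V₁/V₂ = 2.231/5.053 = 0.4415.
θ_c = arcsin 0.4415 = 26.20°.
Measured from the interface: 90° − 26.20° = 63.80°.

63.8°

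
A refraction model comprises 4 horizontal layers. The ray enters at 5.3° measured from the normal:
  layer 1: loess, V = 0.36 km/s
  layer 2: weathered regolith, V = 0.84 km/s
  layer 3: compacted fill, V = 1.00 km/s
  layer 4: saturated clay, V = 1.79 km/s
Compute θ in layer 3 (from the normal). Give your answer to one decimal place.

14.9°

Snell's law across each interface conserves sin θ / V, so sin θ_3 = V_3·sin θ₁/V₁.
sin θ_3 = 1.00 × sin 5.3° / 0.36 = 0.2566.
θ_3 = 14.87° from the vertical.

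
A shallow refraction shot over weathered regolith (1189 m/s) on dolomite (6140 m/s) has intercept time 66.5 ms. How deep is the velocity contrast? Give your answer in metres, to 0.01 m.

40.30 m

h = tᵢ·V₁·V₂ / (2·√(V₂²−V₁²)).
√(V₂²−V₁²) = √(6140² − 1189²) = 6023.8 m/s.
h = 0.0665 s × 1189 × 6140 / (2 × 6023.8) = 40.30 m.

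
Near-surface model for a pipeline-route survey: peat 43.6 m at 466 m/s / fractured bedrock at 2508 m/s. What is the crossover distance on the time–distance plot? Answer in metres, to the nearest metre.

105 m

x_cross = 2h·√((V₂+V₁)/(V₂−V₁)).
(V₂+V₁)/(V₂−V₁) = (2508+466)/(2508−466) = 1.4564; √ = 1.2068.
x_cross = 2·43.6·1.2068 = 105.23 m.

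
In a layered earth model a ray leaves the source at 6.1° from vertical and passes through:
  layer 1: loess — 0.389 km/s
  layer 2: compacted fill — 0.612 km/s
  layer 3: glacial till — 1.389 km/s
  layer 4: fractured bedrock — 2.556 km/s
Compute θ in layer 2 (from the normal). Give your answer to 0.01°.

9.62°

Snell's law across each interface conserves sin θ / V, so sin θ_2 = V_2·sin θ₁/V₁.
sin θ_2 = 0.612 × sin 6.1° / 0.389 = 0.1672.
θ_2 = 9.62° from the vertical.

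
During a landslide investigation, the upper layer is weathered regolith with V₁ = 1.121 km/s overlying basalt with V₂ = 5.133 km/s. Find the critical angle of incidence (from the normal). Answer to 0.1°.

12.6°

At critical incidence the refracted ray runs along the interface (θ₂ = 90°), so sin θ_c = V₁/V₂.
θ_c = arcsin(1.121/5.133) = arcsin 0.2184 = 12.61°.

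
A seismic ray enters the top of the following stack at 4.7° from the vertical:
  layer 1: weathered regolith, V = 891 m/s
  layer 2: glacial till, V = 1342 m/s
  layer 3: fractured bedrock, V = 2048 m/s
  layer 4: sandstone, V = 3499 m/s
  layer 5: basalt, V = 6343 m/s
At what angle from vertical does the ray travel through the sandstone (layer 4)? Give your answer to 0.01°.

18.77°

Ray parameter p = sin 4.7° / 891 = 9.1962e-05 s/m.
sin θ_4 = p·V_4 = 9.1962e-05 × 3499 = 0.3218.
θ_4 = arcsin 0.3218 = 18.77°.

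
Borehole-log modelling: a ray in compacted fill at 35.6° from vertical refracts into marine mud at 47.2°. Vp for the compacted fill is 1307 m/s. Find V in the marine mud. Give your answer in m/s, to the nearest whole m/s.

1647 m/s

Snell's law: sin 35.6°/V₁ = sin 47.2°/V₂.
V₂ = V₁·sin 47.2°/sin 35.6° = 1307 × 1.2604 = 1647.39 m/s.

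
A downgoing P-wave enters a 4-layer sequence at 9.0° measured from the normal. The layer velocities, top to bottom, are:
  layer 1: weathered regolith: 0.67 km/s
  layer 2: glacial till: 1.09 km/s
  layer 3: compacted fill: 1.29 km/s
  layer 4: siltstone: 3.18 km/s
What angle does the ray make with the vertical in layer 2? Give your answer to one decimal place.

14.7°

Ray parameter p = sin 9.0° / 0.67 = 2.3348e-01 s/km.
sin θ_2 = p·V_2 = 2.3348e-01 × 1.09 = 0.2545.
θ_2 = 14.74° from the vertical.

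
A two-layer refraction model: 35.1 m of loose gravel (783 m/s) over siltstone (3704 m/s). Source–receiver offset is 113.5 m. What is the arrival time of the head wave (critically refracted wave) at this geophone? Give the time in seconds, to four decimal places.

θ_c = arcsin(V₁/V₂) = arcsin(783/3704) = 12.20°, cos θ_c = 0.9774.
Intercept time tᵢ = 2h cos θ_c / V₁ = 2·35.1·0.9774/783 = 0.08763 s.
t = x/V₂ + tᵢ = 113.5/3704 + 0.08763 = 0.11827 s.

0.1183 s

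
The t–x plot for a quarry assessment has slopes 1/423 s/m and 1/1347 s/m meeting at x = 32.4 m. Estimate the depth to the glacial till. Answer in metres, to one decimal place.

11.7 m

h = (x_cross/2)·√((V₂−V₁)/(V₂+V₁)).
(V₂−V₁)/(V₂+V₁) = (1347−423)/(1347+423) = 0.5220; √ = 0.7225.
h = (32.4/2)·0.7225 = 11.70 m.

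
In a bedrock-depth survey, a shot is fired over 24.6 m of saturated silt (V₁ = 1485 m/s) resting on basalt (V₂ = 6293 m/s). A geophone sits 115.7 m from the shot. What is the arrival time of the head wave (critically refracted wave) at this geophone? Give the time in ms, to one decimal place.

50.6 ms

t = x/V₂ + 2h·√(V₂²−V₁²)/(V₁V₂).
√(V₂²−V₁²) = √(6293²−1485²) = 6115.3 m/s; delay term = 2·24.6·6115.3/(1485·6293) = 0.03220 s.
t = 115.7/6293 + 0.03220 = 0.05058 s.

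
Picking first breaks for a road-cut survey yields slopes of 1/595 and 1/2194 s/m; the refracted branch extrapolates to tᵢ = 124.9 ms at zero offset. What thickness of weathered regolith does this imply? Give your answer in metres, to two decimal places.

h = tᵢ·V₁·V₂ / (2·√(V₂²−V₁²)).
√(V₂²−V₁²) = √(2194² − 595²) = 2111.8 m/s.
h = 0.1249 s × 595 × 2194 / (2 × 2111.8) = 38.60 m.

38.60 m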